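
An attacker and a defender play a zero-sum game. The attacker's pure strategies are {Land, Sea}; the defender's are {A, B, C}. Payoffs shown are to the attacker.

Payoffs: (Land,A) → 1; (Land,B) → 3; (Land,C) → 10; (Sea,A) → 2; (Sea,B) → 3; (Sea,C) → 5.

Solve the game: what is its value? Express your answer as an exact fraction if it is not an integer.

2

Row minima: Land → 1, Sea → 2; maximin = 2.
Column maxima: A → 2, B → 3, C → 10; minimax = 2.
Since maximin = minimax = 2, there is a saddle point and the value is 2.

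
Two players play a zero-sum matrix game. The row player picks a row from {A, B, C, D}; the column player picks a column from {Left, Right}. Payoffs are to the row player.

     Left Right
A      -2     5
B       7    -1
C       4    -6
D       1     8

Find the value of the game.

Row minima: A → -2, B → -1, C → -6, D → 1; maximin = 1.
Column maxima: Left → 7, Right → 8; minimax = 7.
1 ≠ 7, so there is no saddle point; optimal play is mixed.
A is strictly dominated by D, so the row player never plays it.
C is strictly dominated by B, so the row player never plays it.
On the remaining 2×2 (B, D vs Left, Right):
Let the row player play B with probability p. Expected payoff against Left: 7p + 1(1−p) = 6p + 1; against Right: (-1)p + 8(1−p) = −9p + 8.
Setting these equal: 6p + 1 = −9p + 8 ⇒ 15p = 7 ⇒ p = 7/15, and the value is (6)·(7/15) + 1 = 19/5.
For the column player: with q = P(Left), equating B's and D's payoffs gives 8q − 1 = −7q + 8 ⇒ q = 3/5.

19/5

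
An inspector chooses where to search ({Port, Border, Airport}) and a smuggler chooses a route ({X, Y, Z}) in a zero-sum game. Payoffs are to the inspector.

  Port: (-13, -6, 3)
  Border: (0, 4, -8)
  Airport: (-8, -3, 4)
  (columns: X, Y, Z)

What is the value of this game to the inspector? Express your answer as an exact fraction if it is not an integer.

-16/5

Row minima: Port → -13, Border → -8, Airport → -8; maximin = -8.
Column maxima: X → 0, Y → 4, Z → 4; minimax = 0.
-8 ≠ 0, so there is no saddle point; optimal play is mixed.
Port is strictly dominated by Airport, so the inspector never plays it.
Y is strictly dominated by X (it gives the inspector strictly more in every row), so the smuggler never plays it.
On the remaining 2×2 (Border, Airport vs X, Z):
Let the inspector play Border with probability p. Expected payoff against X: 0p + (-8)(1−p) = 8p − 8; against Z: (-8)p + 4(1−p) = −12p + 4.
Setting these equal: 8p − 8 = −12p + 4 ⇒ 20p = 12 ⇒ p = 3/5, and the value is (8)·(3/5) − 8 = -16/5.
For the smuggler: with q = P(X), equating Border's and Airport's payoffs gives 8q − 8 = −12q + 4 ⇒ q = 3/5.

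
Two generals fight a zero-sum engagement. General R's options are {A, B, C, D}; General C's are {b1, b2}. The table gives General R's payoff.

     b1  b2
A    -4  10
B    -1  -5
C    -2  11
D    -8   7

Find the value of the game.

Row minima: A → -4, B → -5, C → -2, D → -8; maximin = -2.
Column maxima: b1 → -1, b2 → 11; minimax = -1.
-2 ≠ -1, so there is no saddle point; optimal play is mixed.
A is strictly dominated by C, so General R never plays it.
D is strictly dominated by C, so General R never plays it.
On the remaining 2×2 (B, C vs b1, b2):
Let General R play B with probability p. Expected payoff against b1: (-1)p + (-2)(1−p) = p − 2; against b2: (-5)p + 11(1−p) = −16p + 11.
Setting these equal: p − 2 = −16p + 11 ⇒ 17p = 13 ⇒ p = 13/17, and the value is (1)·(13/17) − 2 = -21/17.
For General C: with q = P(b1), equating B's and C's payoffs gives 4q − 5 = −13q + 11 ⇒ q = 16/17.

-21/17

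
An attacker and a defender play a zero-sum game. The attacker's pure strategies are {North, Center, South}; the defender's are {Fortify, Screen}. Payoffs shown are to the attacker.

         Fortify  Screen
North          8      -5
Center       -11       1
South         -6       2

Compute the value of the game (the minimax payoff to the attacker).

-2/3

Row minima: North → -5, Center → -11, South → -6; maximin = -5.
Column maxima: Fortify → 8, Screen → 2; minimax = 2.
-5 ≠ 2, so there is no saddle point; optimal play is mixed.
Center is strictly dominated by South, so the attacker never plays it.
On the remaining 2×2 (North, South vs Fortify, Screen):
Let the attacker play North with probability p. Expected payoff against Fortify: 8p + (-6)(1−p) = 14p − 6; against Screen: (-5)p + 2(1−p) = −7p + 2.
Setting these equal: 14p − 6 = −7p + 2 ⇒ 21p = 8 ⇒ p = 8/21, and the value is (14)·(8/21) − 6 = -2/3.
For the defender: with q = P(Fortify), equating North's and South's payoffs gives 13q − 5 = −8q + 2 ⇒ q = 1/3.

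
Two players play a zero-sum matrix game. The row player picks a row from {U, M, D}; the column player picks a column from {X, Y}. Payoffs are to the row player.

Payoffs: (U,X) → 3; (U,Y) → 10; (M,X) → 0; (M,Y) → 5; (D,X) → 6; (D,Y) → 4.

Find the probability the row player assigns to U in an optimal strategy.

2/9

Row minima: U → 3, M → 0, D → 4; maximin = 4.
Column maxima: X → 6, Y → 10; minimax = 6.
4 ≠ 6, so there is no saddle point; optimal play is mixed.
M is strictly dominated by U, so the row player never plays it.
On the remaining 2×2 (U, D vs X, Y):
Let the row player play U with probability p. Expected payoff against X: 3p + 6(1−p) = −3p + 6; against Y: 10p + 4(1−p) = 6p + 4.
Setting these equal: −3p + 6 = 6p + 4 ⇒ −9p = -2 ⇒ p = 2/9, and the value is (-3)·(2/9) + 6 = 16/3.
For the column player: with q = P(X), equating U's and D's payoffs gives −7q + 10 = 2q + 4 ⇒ q = 2/3.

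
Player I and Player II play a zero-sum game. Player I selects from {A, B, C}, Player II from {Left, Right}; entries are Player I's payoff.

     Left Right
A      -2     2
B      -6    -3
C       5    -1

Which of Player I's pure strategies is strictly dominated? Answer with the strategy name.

A gives a strictly higher payoff than B against every column: -2 > -6, 2 > -3.
So B is strictly dominated and Player I never plays it.

B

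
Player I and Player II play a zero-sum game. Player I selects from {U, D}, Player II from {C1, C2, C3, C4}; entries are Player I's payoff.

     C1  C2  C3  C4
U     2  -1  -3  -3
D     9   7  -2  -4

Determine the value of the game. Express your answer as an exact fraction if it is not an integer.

Row minima: U → -3, D → -4; maximin = -3.
Column maxima: C1 → 9, C2 → 7, C3 → -2, C4 → -3; minimax = -3.
Since maximin = minimax = -3, there is a saddle point and the value is -3.

-3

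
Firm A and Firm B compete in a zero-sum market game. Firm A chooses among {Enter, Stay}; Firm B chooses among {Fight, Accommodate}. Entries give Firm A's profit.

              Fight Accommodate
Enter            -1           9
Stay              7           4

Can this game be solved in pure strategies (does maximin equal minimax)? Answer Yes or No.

No

Row minima: Enter → -1, Stay → 4; maximin = 4.
Column maxima: Fight → 7, Accommodate → 9; minimax = 7.
4 ≠ 7, so no pure-strategy equilibrium exists.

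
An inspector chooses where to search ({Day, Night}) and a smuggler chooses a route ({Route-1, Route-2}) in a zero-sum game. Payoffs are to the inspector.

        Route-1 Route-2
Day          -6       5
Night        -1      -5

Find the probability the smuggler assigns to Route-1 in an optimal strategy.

Row minima: Day → -6, Night → -5; maximin = -5.
Column maxima: Route-1 → -1, Route-2 → 5; minimax = -1.
-5 ≠ -1, so there is no saddle point; optimal play is mixed.
Let the inspector play Day with probability p. Expected payoff against Route-1: (-6)p + (-1)(1−p) = −5p − 1; against Route-2: 5p + (-5)(1−p) = 10p − 5.
Setting these equal: −5p − 1 = 10p − 5 ⇒ −15p = -4 ⇒ p = 4/15, and the value is (-5)·(4/15) − 1 = -7/3.
For the smuggler: with q = P(Route-1), equating Day's and Night's payoffs gives −11q + 5 = 4q − 5 ⇒ q = 2/3.

2/3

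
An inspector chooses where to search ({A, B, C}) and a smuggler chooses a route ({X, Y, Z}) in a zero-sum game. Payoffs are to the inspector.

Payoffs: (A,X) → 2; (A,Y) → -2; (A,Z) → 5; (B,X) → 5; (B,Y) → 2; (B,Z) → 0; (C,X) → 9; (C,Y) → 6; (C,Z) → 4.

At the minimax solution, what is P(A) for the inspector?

2/9

Row minima: A → -2, B → 0, C → 4; maximin = 4.
Column maxima: X → 9, Y → 6, Z → 5; minimax = 5.
4 ≠ 5, so there is no saddle point; optimal play is mixed.
B is strictly dominated by C, so the inspector never plays it.
X is strictly dominated by Y (it gives the inspector strictly more in every row), so the smuggler never plays it.
On the remaining 2×2 (A, C vs Y, Z):
Let the inspector play A with probability p. Expected payoff against Y: (-2)p + 6(1−p) = −8p + 6; against Z: 5p + 4(1−p) = p + 4.
Setting these equal: −8p + 6 = p + 4 ⇒ −9p = -2 ⇒ p = 2/9, and the value is (-8)·(2/9) + 6 = 38/9.
For the smuggler: with q = P(Y), equating A's and C's payoffs gives −7q + 5 = 2q + 4 ⇒ q = 1/9.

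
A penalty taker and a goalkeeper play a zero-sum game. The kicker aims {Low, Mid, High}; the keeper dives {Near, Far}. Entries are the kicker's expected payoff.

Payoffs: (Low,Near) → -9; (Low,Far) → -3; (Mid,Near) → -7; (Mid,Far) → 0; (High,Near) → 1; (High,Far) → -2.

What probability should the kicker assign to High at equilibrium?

Row minima: Low → -9, Mid → -7, High → -2; maximin = -2.
Column maxima: Near → 1, Far → 0; minimax = 0.
-2 ≠ 0, so there is no saddle point; optimal play is mixed.
Low is strictly dominated by Mid, so the kicker never plays it.
On the remaining 2×2 (Mid, High vs Near, Far):
Let the kicker play Mid with probability p. Expected payoff against Near: (-7)p + 1(1−p) = −8p + 1; against Far: 0p + (-2)(1−p) = 2p − 2.
Setting these equal: −8p + 1 = 2p − 2 ⇒ −10p = -3 ⇒ p = 3/10, and the value is (-8)·(3/10) + 1 = -7/5.
For the keeper: with q = P(Near), equating Mid's and High's payoffs gives −7q = 3q − 2 ⇒ q = 1/5.

7/10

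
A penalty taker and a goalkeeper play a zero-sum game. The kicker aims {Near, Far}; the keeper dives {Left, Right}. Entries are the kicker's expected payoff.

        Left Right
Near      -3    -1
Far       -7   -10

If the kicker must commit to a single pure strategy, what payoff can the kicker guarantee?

-3

Row minima: Near → -3, Far → -10.
The best of these is -3.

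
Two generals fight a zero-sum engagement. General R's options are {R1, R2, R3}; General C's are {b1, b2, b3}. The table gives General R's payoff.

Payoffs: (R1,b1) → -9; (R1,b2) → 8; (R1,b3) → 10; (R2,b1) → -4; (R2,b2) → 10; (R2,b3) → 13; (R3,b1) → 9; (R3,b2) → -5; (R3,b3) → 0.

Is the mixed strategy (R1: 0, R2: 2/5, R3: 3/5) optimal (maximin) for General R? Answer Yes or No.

No

Against b1 this mix gives (2/5)·(-4) + (3/5)·9 = 19/5.
Against b2 this mix gives (2/5)·10 + (3/5)·(-5) = 1.
Against b3 this mix gives (2/5)·13 + (3/5)·0 = 26/5.
General C will play b2, holding General R to 1. Shifting weight toward the row that does better against b2 would raise this floor (the equalizing mix achieves 5/2 against both b2 and b1), so the proposed strategy is not optimal.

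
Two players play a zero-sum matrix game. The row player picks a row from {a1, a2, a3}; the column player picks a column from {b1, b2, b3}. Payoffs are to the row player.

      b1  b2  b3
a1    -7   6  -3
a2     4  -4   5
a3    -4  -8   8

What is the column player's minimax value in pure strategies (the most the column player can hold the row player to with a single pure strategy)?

Column maxima: b1 → 4, b2 → 6, b3 → 8.
The smallest of these is 4.

4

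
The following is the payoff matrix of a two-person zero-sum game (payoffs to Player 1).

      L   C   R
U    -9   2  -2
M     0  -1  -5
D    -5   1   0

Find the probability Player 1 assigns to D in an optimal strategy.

Row minima: U → -9, M → -5, D → -5; maximin = -5.
Column maxima: L → 0, C → 2, R → 0; minimax = 0.
-5 ≠ 0, so there is no saddle point; optimal play is mixed.
C is strictly dominated by R (it gives Player 1 strictly more in every row), so Player 2 never plays it.
With C eliminated, U is strictly dominated by D (D gives Player 1 strictly more in every remaining column), so Player 1 never plays it.
On the remaining 2×2 (M, D vs L, R):
Let Player 1 play M with probability p. Expected payoff against L: 0p + (-5)(1−p) = 5p − 5; against R: (-5)p + 0(1−p) = −5p.
Setting these equal: 5p − 5 = −5p ⇒ 10p = 5 ⇒ p = 1/2, and the value is (5)·(1/2) − 5 = -5/2.
For Player 2: with q = P(L), equating M's and D's payoffs gives 5q − 5 = −5q ⇒ q = 1/2.

1/2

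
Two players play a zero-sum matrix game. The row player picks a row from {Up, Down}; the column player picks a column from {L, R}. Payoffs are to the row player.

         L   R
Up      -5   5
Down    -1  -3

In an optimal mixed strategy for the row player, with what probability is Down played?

5/6

Row minima: Up → -5, Down → -3; maximin = -3.
Column maxima: L → -1, R → 5; minimax = -1.
-3 ≠ -1, so there is no saddle point; optimal play is mixed.
Let the row player play Up with probability p. Expected payoff against L: (-5)p + (-1)(1−p) = −4p − 1; against R: 5p + (-3)(1−p) = 8p − 3.
Setting these equal: −4p − 1 = 8p − 3 ⇒ −12p = -2 ⇒ p = 1/6, and the value is (-4)·(1/6) − 1 = -5/3.
For the column player: with q = P(L), equating Up's and Down's payoffs gives −10q + 5 = 2q − 3 ⇒ q = 2/3.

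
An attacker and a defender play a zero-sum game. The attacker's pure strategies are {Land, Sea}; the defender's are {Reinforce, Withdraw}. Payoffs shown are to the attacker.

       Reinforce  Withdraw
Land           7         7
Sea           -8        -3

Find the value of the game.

Row minima: Land → 7, Sea → -8; maximin = 7.
Column maxima: Reinforce → 7, Withdraw → 7; minimax = 7.
Since maximin = minimax = 7, there is a saddle point and the value is 7.

7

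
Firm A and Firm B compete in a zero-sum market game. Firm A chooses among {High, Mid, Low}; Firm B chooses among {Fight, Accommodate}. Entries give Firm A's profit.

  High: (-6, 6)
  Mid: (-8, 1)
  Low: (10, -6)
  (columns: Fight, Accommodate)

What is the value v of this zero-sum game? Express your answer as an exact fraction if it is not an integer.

Row minima: High → -6, Mid → -8, Low → -6; maximin = -6.
Column maxima: Fight → 10, Accommodate → 6; minimax = 6.
-6 ≠ 6, so there is no saddle point; optimal play is mixed.
Mid is strictly dominated by High, so Firm A never plays it.
On the remaining 2×2 (High, Low vs Fight, Accommodate):
Let Firm A play High with probability p. Expected payoff against Fight: (-6)p + 10(1−p) = −16p + 10; against Accommodate: 6p + (-6)(1−p) = 12p − 6.
Setting these equal: −16p + 10 = 12p − 6 ⇒ −28p = -16 ⇒ p = 4/7, and the value is (-16)·(4/7) + 10 = 6/7.
For Firm B: with q = P(Fight), equating High's and Low's payoffs gives −12q + 6 = 16q − 6 ⇒ q = 3/7.

6/7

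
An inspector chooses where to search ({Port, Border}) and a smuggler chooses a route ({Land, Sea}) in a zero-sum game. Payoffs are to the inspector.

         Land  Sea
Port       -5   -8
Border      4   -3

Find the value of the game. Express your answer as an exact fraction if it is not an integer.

-3

Row minima: Port → -8, Border → -3; maximin = -3.
Column maxima: Land → 4, Sea → -3; minimax = -3.
Since maximin = minimax = -3, there is a saddle point and the value is -3.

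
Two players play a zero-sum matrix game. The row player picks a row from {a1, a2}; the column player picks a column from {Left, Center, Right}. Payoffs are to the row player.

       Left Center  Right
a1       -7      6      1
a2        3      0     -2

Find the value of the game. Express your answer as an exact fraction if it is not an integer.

Row minima: a1 → -7, a2 → -2; maximin = -2.
Column maxima: Left → 3, Center → 6, Right → 1; minimax = 1.
-2 ≠ 1, so there is no saddle point; optimal play is mixed.
Center is strictly dominated by Right (it gives the row player strictly more in every row), so the column player never plays it.
On the remaining 2×2 (a1, a2 vs Left, Right):
Let the row player play a1 with probability p. Expected payoff against Left: (-7)p + 3(1−p) = −10p + 3; against Right: 1p + (-2)(1−p) = 3p − 2.
Setting these equal: −10p + 3 = 3p − 2 ⇒ −13p = -5 ⇒ p = 5/13, and the value is (-10)·(5/13) + 3 = -11/13.
For the column player: with q = P(Left), equating a1's and a2's payoffs gives −8q + 1 = 5q − 2 ⇒ q = 3/13.

-11/13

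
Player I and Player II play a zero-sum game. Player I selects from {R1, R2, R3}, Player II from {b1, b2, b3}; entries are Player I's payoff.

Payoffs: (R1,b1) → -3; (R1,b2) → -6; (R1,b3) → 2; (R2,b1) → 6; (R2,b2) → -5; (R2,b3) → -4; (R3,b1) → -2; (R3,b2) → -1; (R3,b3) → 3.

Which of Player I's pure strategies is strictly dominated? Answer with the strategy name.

R1

R3 gives a strictly higher payoff than R1 against every column: -2 > -3, -1 > -6, 3 > 2.
So R1 is strictly dominated and Player I never plays it.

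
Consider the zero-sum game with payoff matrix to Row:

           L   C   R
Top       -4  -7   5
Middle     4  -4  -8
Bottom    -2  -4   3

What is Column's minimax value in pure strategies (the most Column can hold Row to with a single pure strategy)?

-4

Column maxima: L → 4, C → -4, R → 5.
The smallest of these is -4.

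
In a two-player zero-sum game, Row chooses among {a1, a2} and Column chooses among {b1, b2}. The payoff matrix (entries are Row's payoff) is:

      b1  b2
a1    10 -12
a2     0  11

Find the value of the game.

Row minima: a1 → -12, a2 → 0; maximin = 0.
Column maxima: b1 → 10, b2 → 11; minimax = 10.
0 ≠ 10, so there is no saddle point; optimal play is mixed.
Let Row play a1 with probability p. Expected payoff against b1: 10p + 0(1−p) = 10p; against b2: (-12)p + 11(1−p) = −23p + 11.
Setting these equal: 10p = −23p + 11 ⇒ 33p = 11 ⇒ p = 1/3, and the value is (10)·(1/3) = 10/3.
For Column: with q = P(b1), equating a1's and a2's payoffs gives 22q − 12 = −11q + 11 ⇒ q = 23/33.

10/3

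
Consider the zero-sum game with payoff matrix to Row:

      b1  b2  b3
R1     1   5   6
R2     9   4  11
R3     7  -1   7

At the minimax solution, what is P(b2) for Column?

Row minima: R1 → 1, R2 → 4, R3 → -1; maximin = 4.
Column maxima: b1 → 9, b2 → 5, b3 → 11; minimax = 5.
4 ≠ 5, so there is no saddle point; optimal play is mixed.
R3 is strictly dominated by R2, so Row never plays it.
With R3 eliminated, b3 is strictly dominated by b1 (it gives Row strictly more in every remaining row), so Column never plays it.
On the remaining 2×2 (R1, R2 vs b1, b2):
Let Row play R1 with probability p. Expected payoff against b1: 1p + 9(1−p) = −8p + 9; against b2: 5p + 4(1−p) = p + 4.
Setting these equal: −8p + 9 = p + 4 ⇒ −9p = -5 ⇒ p = 5/9, and the value is (-8)·(5/9) + 9 = 41/9.
For Column: with q = P(b1), equating R1's and R2's payoffs gives −4q + 5 = 5q + 4 ⇒ q = 1/9.

8/9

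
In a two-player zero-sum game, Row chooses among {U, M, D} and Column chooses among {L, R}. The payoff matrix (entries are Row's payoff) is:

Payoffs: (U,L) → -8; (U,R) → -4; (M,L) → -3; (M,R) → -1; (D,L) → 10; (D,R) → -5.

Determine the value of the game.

Row minima: U → -8, M → -3, D → -5; maximin = -3.
Column maxima: L → 10, R → -1; minimax = -1.
-3 ≠ -1, so there is no saddle point; optimal play is mixed.
U is strictly dominated by M, so Row never plays it.
On the remaining 2×2 (M, D vs L, R):
Let Row play M with probability p. Expected payoff against L: (-3)p + 10(1−p) = −13p + 10; against R: (-1)p + (-5)(1−p) = 4p − 5.
Setting these equal: −13p + 10 = 4p − 5 ⇒ −17p = -15 ⇒ p = 15/17, and the value is (-13)·(15/17) + 10 = -25/17.
For Column: with q = P(L), equating M's and D's payoffs gives −2q − 1 = 15q − 5 ⇒ q = 4/17.

-25/17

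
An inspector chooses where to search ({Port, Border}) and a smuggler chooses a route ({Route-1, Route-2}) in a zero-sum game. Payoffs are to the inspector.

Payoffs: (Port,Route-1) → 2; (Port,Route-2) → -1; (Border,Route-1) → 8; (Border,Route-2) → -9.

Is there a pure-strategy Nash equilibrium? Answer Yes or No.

Row minima: Port → -1, Border → -9; maximin = -1.
Column maxima: Route-1 → 8, Route-2 → -1; minimax = -1.
maximin = minimax = -1, so a saddle point exists.

Yes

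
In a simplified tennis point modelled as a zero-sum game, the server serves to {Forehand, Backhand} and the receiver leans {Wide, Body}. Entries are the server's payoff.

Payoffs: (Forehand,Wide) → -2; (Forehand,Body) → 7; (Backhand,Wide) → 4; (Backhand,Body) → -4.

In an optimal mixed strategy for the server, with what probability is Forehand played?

Row minima: Forehand → -2, Backhand → -4; maximin = -2.
Column maxima: Wide → 4, Body → 7; minimax = 4.
-2 ≠ 4, so there is no saddle point; optimal play is mixed.
Let the server play Forehand with probability p. Expected payoff against Wide: (-2)p + 4(1−p) = −6p + 4; against Body: 7p + (-4)(1−p) = 11p − 4.
Setting these equal: −6p + 4 = 11p − 4 ⇒ −17p = -8 ⇒ p = 8/17, and the value is (-6)·(8/17) + 4 = 20/17.
For the receiver: with q = P(Wide), equating Forehand's and Backhand's payoffs gives −9q + 7 = 8q − 4 ⇒ q = 11/17.

8/17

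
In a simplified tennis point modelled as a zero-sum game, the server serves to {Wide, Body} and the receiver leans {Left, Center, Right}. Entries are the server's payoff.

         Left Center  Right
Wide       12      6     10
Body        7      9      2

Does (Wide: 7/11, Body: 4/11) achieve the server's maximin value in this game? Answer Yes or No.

Yes

Against Left this mix gives (7/11)·12 + (4/11)·7 = 112/11.
Against Center this mix gives (7/11)·6 + (4/11)·9 = 78/11.
Against Right this mix gives (7/11)·10 + (4/11)·2 = 78/11.
All of the receiver's active replies (Center, Right) yield 78/11, and no column does worse for the server. The mix makes the receiver indifferent and guarantees 78/11, so it is optimal.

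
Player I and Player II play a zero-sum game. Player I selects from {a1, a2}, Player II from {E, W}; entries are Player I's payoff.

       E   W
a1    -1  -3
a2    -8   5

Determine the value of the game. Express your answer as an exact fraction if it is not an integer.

-29/15

Row minima: a1 → -3, a2 → -8; maximin = -3.
Column maxima: E → -1, W → 5; minimax = -1.
-3 ≠ -1, so there is no saddle point; optimal play is mixed.
Let Player I play a1 with probability p. Expected payoff against E: (-1)p + (-8)(1−p) = 7p − 8; against W: (-3)p + 5(1−p) = −8p + 5.
Setting these equal: 7p − 8 = −8p + 5 ⇒ 15p = 13 ⇒ p = 13/15, and the value is (7)·(13/15) − 8 = -29/15.
For Player II: with q = P(E), equating a1's and a2's payoffs gives 2q − 3 = −13q + 5 ⇒ q = 8/15.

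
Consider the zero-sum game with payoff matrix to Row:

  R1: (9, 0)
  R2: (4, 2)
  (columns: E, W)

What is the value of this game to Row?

2

Row minima: R1 → 0, R2 → 2; maximin = 2.
Column maxima: E → 9, W → 2; minimax = 2.
Since maximin = minimax = 2, there is a saddle point and the value is 2.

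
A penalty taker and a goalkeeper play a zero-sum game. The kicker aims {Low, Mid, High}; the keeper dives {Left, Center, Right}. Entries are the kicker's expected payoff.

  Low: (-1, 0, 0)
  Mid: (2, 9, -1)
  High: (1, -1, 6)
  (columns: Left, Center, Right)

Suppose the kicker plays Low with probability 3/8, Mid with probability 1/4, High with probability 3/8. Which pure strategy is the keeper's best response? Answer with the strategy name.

If the keeper plays Left, the kicker's expected payoff is (3/8)·(-1) + (1/4)·2 + (3/8)·1 = 1/2.
If the keeper plays Center, the kicker's expected payoff is (3/8)·0 + (1/4)·9 + (3/8)·(-1) = 15/8.
If the keeper plays Right, the kicker's expected payoff is (3/8)·0 + (1/4)·(-1) + (3/8)·6 = 2.
The keeper minimizes the kicker's payoff; the smallest is 1/2, so the best response is Left.

Left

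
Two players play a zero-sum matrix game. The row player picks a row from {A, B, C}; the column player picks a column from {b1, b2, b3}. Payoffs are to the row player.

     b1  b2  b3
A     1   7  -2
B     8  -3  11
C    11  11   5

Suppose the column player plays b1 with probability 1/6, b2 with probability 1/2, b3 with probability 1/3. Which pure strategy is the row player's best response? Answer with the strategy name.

Expected payoff of A: (1/6)·1 + (1/2)·7 + (1/3)·(-2) = 3.
Expected payoff of B: (1/6)·8 + (1/2)·(-3) + (1/3)·11 = 7/2.
Expected payoff of C: (1/6)·11 + (1/2)·11 + (1/3)·5 = 9.
The largest is 9, so the row player's best response is C.

C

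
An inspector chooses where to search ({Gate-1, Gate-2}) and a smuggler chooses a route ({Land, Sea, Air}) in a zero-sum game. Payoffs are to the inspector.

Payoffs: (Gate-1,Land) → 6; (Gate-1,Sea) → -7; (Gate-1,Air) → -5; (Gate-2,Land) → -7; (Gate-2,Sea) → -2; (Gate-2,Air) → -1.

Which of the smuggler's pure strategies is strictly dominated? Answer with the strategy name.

Air

Sea holds the inspector's payoff strictly below Air in every row: -7 < -5, -2 < -1.
So Air is strictly dominated for the smuggler.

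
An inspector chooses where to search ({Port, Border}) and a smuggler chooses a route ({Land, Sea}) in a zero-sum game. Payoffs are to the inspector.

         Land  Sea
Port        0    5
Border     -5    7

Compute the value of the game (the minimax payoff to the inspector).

0

Row minima: Port → 0, Border → -5; maximin = 0.
Column maxima: Land → 0, Sea → 7; minimax = 0.
Since maximin = minimax = 0, there is a saddle point and the value is 0.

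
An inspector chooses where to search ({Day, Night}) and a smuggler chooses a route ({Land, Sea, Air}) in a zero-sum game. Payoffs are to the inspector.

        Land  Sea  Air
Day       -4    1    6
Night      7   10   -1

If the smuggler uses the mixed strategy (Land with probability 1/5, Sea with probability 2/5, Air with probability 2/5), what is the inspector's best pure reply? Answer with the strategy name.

Night

Expected payoff of Day: (1/5)·(-4) + (2/5)·1 + (2/5)·6 = 2.
Expected payoff of Night: (1/5)·7 + (2/5)·10 + (2/5)·(-1) = 5.
The largest is 5, so the inspector's best response is Night.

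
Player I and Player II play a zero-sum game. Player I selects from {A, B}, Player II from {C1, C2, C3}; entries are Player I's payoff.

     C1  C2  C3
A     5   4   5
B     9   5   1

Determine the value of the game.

Row minima: A → 4, B → 1; maximin = 4.
Column maxima: C1 → 9, C2 → 5, C3 → 5; minimax = 5.
4 ≠ 5, so there is no saddle point; optimal play is mixed.
C1 is strictly dominated by C2 (it gives Player I strictly more in every row), so Player II never plays it.
On the remaining 2×2 (A, B vs C2, C3):
Let Player I play A with probability p. Expected payoff against C2: 4p + 5(1−p) = −p + 5; against C3: 5p + 1(1−p) = 4p + 1.
Setting these equal: −p + 5 = 4p + 1 ⇒ −5p = -4 ⇒ p = 4/5, and the value is (-1)·(4/5) + 5 = 21/5.
For Player II: with q = P(C2), equating A's and B's payoffs gives −q + 5 = 4q + 1 ⇒ q = 4/5.

21/5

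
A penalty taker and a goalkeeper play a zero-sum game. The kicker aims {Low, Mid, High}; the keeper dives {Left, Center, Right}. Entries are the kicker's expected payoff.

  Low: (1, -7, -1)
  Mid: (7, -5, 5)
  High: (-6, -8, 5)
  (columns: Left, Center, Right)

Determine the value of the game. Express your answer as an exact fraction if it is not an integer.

-5

Row minima: Low → -7, Mid → -5, High → -8; maximin = -5.
Column maxima: Left → 7, Center → -5, Right → 5; minimax = -5.
Since maximin = minimax = -5, there is a saddle point and the value is -5.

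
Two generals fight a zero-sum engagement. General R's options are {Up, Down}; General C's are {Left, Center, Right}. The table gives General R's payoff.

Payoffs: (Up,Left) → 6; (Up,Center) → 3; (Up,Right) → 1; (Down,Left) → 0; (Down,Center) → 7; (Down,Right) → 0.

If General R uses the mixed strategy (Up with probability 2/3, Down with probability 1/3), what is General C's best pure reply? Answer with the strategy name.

Right

If General C plays Left, General R's expected payoff is (2/3)·6 + (1/3)·0 = 4.
If General C plays Center, General R's expected payoff is (2/3)·3 + (1/3)·7 = 13/3.
If General C plays Right, General R's expected payoff is (2/3)·1 + (1/3)·0 = 2/3.
General C minimizes General R's payoff; the smallest is 2/3, so the best response is Right.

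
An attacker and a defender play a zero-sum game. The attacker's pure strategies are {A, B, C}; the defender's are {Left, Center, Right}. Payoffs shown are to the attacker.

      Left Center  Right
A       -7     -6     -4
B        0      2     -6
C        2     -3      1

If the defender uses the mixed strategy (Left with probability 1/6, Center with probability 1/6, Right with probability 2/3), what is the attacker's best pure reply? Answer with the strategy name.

Expected payoff of A: (1/6)·(-7) + (1/6)·(-6) + (2/3)·(-4) = -29/6.
Expected payoff of B: (1/6)·0 + (1/6)·2 + (2/3)·(-6) = -11/3.
Expected payoff of C: (1/6)·2 + (1/6)·(-3) + (2/3)·1 = 1/2.
The largest is 1/2, so the attacker's best response is C.

C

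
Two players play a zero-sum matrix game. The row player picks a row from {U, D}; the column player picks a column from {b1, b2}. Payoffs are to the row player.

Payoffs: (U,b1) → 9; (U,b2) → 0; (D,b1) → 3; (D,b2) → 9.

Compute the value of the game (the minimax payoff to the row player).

27/5

Row minima: U → 0, D → 3; maximin = 3.
Column maxima: b1 → 9, b2 → 9; minimax = 9.
3 ≠ 9, so there is no saddle point; optimal play is mixed.
Let the row player play U with probability p. Expected payoff against b1: 9p + 3(1−p) = 6p + 3; against b2: 0p + 9(1−p) = −9p + 9.
Setting these equal: 6p + 3 = −9p + 9 ⇒ 15p = 6 ⇒ p = 2/5, and the value is (6)·(2/5) + 3 = 27/5.
For the column player: with q = P(b1), equating U's and D's payoffs gives 9q = −6q + 9 ⇒ q = 3/5.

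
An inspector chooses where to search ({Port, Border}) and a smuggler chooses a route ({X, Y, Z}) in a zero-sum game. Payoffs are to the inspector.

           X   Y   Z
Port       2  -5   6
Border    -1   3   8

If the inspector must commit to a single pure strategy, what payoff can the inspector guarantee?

Row minima: Port → -5, Border → -1.
The best of these is -1.

-1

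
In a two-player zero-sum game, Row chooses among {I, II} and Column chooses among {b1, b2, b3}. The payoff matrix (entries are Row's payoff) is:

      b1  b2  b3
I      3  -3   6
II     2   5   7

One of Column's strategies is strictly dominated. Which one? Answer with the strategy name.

b3

b1 holds Row's payoff strictly below b3 in every row: 3 < 6, 2 < 7.
So b3 is strictly dominated for Column.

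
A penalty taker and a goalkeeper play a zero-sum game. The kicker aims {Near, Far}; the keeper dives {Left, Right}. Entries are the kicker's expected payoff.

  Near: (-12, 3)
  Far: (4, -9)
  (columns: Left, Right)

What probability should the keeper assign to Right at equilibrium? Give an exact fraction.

Row minima: Near → -12, Far → -9; maximin = -9.
Column maxima: Left → 4, Right → 3; minimax = 3.
-9 ≠ 3, so there is no saddle point; optimal play is mixed.
Let the kicker play Near with probability p. Expected payoff against Left: (-12)p + 4(1−p) = −16p + 4; against Right: 3p + (-9)(1−p) = 12p − 9.
Setting these equal: −16p + 4 = 12p − 9 ⇒ −28p = -13 ⇒ p = 13/28, and the value is (-16)·(13/28) + 4 = -24/7.
For the keeper: with q = P(Left), equating Near's and Far's payoffs gives −15q + 3 = 13q − 9 ⇒ q = 3/7.

4/7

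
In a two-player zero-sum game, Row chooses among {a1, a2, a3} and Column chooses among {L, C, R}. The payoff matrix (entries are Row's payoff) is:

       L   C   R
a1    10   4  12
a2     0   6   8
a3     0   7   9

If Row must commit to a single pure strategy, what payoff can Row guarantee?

4

Row minima: a1 → 4, a2 → 0, a3 → 0.
The best of these is 4.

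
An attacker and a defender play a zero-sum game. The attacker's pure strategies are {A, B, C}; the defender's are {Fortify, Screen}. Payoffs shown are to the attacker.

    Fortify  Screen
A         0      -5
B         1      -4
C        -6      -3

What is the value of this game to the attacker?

Row minima: A → -5, B → -4, C → -6; maximin = -4.
Column maxima: Fortify → 1, Screen → -3; minimax = -3.
-4 ≠ -3, so there is no saddle point; optimal play is mixed.
A is strictly dominated by B, so the attacker never plays it.
On the remaining 2×2 (B, C vs Fortify, Screen):
Let the attacker play B with probability p. Expected payoff against Fortify: 1p + (-6)(1−p) = 7p − 6; against Screen: (-4)p + (-3)(1−p) = −p − 3.
Setting these equal: 7p − 6 = −p − 3 ⇒ 8p = 3 ⇒ p = 3/8, and the value is (7)·(3/8) − 6 = -27/8.
For the defender: with q = P(Fortify), equating B's and C's payoffs gives 5q − 4 = −3q − 3 ⇒ q = 1/8.

-27/8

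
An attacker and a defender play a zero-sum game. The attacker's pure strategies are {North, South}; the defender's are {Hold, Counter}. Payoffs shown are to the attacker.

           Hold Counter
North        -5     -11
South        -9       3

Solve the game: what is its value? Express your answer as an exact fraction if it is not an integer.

Row minima: North → -11, South → -9; maximin = -9.
Column maxima: Hold → -5, Counter → 3; minimax = -5.
-9 ≠ -5, so there is no saddle point; optimal play is mixed.
Let the attacker play North with probability p. Expected payoff against Hold: (-5)p + (-9)(1−p) = 4p − 9; against Counter: (-11)p + 3(1−p) = −14p + 3.
Setting these equal: 4p − 9 = −14p + 3 ⇒ 18p = 12 ⇒ p = 2/3, and the value is (4)·(2/3) − 9 = -19/3.
For the defender: with q = P(Hold), equating North's and South's payoffs gives 6q − 11 = −12q + 3 ⇒ q = 7/9.

-19/3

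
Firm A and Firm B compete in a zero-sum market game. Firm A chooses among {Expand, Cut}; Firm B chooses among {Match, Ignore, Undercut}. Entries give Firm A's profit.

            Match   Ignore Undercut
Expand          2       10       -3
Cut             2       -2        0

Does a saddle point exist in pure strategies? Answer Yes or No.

No

Row minima: Expand → -3, Cut → -2; maximin = -2.
Column maxima: Match → 2, Ignore → 10, Undercut → 0; minimax = 0.
-2 ≠ 0, so no pure-strategy equilibrium exists.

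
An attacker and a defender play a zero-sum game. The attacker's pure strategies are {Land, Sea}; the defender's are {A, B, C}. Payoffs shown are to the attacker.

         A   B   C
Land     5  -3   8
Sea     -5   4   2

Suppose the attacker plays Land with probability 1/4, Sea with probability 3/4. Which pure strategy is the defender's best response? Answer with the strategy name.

If the defender plays A, the attacker's expected payoff is (1/4)·5 + (3/4)·(-5) = -5/2.
If the defender plays B, the attacker's expected payoff is (1/4)·(-3) + (3/4)·4 = 9/4.
If the defender plays C, the attacker's expected payoff is (1/4)·8 + (3/4)·2 = 7/2.
The defender minimizes the attacker's payoff; the smallest is -5/2, so the best response is A.

A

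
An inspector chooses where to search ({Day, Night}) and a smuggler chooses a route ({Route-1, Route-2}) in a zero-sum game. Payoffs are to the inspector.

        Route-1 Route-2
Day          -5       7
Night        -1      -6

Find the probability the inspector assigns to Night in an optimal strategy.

Row minima: Day → -5, Night → -6; maximin = -5.
Column maxima: Route-1 → -1, Route-2 → 7; minimax = -1.
-5 ≠ -1, so there is no saddle point; optimal play is mixed.
Let the inspector play Day with probability p. Expected payoff against Route-1: (-5)p + (-1)(1−p) = −4p − 1; against Route-2: 7p + (-6)(1−p) = 13p − 6.
Setting these equal: −4p − 1 = 13p − 6 ⇒ −17p = -5 ⇒ p = 5/17, and the value is (-4)·(5/17) − 1 = -37/17.
For the smuggler: with q = P(Route-1), equating Day's and Night's payoffs gives −12q + 7 = 5q − 6 ⇒ q = 13/17.

12/17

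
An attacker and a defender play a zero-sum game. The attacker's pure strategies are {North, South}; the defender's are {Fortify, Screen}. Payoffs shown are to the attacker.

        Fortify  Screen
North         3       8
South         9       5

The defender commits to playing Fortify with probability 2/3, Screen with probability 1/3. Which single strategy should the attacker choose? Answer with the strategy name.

Expected payoff of North: (2/3)·3 + (1/3)·8 = 14/3.
Expected payoff of South: (2/3)·9 + (1/3)·5 = 23/3.
The largest is 23/3, so the attacker's best response is South.

South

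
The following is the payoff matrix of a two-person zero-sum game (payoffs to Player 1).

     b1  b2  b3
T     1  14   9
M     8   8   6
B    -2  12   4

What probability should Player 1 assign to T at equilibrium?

Row minima: T → 1, M → 6, B → -2; maximin = 6.
Column maxima: b1 → 8, b2 → 14, b3 → 9; minimax = 8.
6 ≠ 8, so there is no saddle point; optimal play is mixed.
B is strictly dominated by T, so Player 1 never plays it.
b2 is strictly dominated by b3 (it gives Player 1 strictly more in every row), so Player 2 never plays it.
On the remaining 2×2 (T, M vs b1, b3):
Let Player 1 play T with probability p. Expected payoff against b1: 1p + 8(1−p) = −7p + 8; against b3: 9p + 6(1−p) = 3p + 6.
Setting these equal: −7p + 8 = 3p + 6 ⇒ −10p = -2 ⇒ p = 1/5, and the value is (-7)·(1/5) + 8 = 33/5.
For Player 2: with q = P(b1), equating T's and M's payoffs gives −8q + 9 = 2q + 6 ⇒ q = 3/10.

1/5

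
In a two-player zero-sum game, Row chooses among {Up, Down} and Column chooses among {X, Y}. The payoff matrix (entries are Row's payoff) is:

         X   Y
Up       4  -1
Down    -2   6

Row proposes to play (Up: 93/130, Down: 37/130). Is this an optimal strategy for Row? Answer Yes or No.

Against X this mix gives (93/130)·4 + (37/130)·(-2) = 149/65.
Against Y this mix gives (93/130)·(-1) + (37/130)·6 = 129/130.
Column will play Y, holding Row to 129/130. Shifting weight toward the row that does better against Y would raise this floor (the equalizing mix achieves 22/13 against both Y and X), so the proposed strategy is not optimal.

No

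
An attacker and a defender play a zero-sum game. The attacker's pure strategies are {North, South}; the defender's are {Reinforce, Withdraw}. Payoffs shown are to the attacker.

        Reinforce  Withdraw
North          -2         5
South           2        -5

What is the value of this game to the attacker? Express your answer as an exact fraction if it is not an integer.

Row minima: North → -2, South → -5; maximin = -2.
Column maxima: Reinforce → 2, Withdraw → 5; minimax = 2.
-2 ≠ 2, so there is no saddle point; optimal play is mixed.
Let the attacker play North with probability p. Expected payoff against Reinforce: (-2)p + 2(1−p) = −4p + 2; against Withdraw: 5p + (-5)(1−p) = 10p − 5.
Setting these equal: −4p + 2 = 10p − 5 ⇒ −14p = -7 ⇒ p = 1/2, and the value is (-4)·(1/2) + 2 = 0.
For the defender: with q = P(Reinforce), equating North's and South's payoffs gives −7q + 5 = 7q − 5 ⇒ q = 5/7.

0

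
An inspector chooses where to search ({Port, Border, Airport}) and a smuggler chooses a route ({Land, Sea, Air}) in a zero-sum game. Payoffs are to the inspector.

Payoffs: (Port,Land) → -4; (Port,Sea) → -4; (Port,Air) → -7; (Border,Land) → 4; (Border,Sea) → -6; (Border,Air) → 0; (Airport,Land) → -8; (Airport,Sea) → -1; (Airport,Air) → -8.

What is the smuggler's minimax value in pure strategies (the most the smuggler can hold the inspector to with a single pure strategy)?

-1

Column maxima: Land → 4, Sea → -1, Air → 0.
The smallest of these is -1.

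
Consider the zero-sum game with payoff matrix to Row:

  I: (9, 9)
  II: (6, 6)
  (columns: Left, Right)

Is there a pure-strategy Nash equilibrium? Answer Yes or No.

Row minima: I → 9, II → 6; maximin = 9.
Column maxima: Left → 9, Right → 9; minimax = 9.
maximin = minimax = 9, so a saddle point exists.

Yes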